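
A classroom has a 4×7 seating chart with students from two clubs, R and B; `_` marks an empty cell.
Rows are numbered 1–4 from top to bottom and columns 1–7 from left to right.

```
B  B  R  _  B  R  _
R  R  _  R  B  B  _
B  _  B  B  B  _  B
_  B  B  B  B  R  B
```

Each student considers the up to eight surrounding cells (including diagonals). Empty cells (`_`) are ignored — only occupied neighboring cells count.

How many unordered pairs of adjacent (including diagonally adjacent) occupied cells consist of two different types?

Scan each occupied cell's neighbors to the right and below (and the two forward diagonals) so each pair is counted once.
Row 1: B(1,1)–B(1,2)= B(1,1)–R(2,1)≠ B(1,1)–R(2,2)≠ B(1,2)–R(1,3)≠ B(1,2)–R(2,2)≠ B(1,2)–R(2,1)≠ R(1,3)–R(2,4)= R(1,3)–R(2,2)= B(1,5)–R(1,6)≠ B(1,5)–B(2,5)= B(1,5)–B(2,6)= B(1,5)–R(2,4)≠ R(1,6)–B(2,6)≠ R(1,6)–B(2,5)≠  → 9/14 unlike.
Row 2: R(2,1)–R(2,2)= R(2,1)–B(3,1)≠ R(2,2)–B(3,3)≠ R(2,2)–B(3,1)≠ R(2,4)–B(2,5)≠ R(2,4)–B(3,4)≠ R(2,4)–B(3,5)≠ R(2,4)–B(3,3)≠ B(2,5)–B(2,6)= B(2,5)–B(3,5)= B(2,5)–B(3,4)= B(2,6)–B(3,7)= B(2,6)–B(3,5)=  → 7/13 unlike.
Row 3: B(3,1)–B(4,2)= B(3,3)–B(3,4)= B(3,3)–B(4,3)= B(3,3)–B(4,4)= B(3,3)–B(4,2)= B(3,4)–B(3,5)= B(3,4)–B(4,4)= B(3,4)–B(4,5)= B(3,4)–B(4,3)= B(3,5)–B(4,5)= B(3,5)–R(4,6)≠ B(3,5)–B(4,4)= B(3,7)–B(4,7)= B(3,7)–R(4,6)≠  → 2/14 unlike.
Row 4: B(4,2)–B(4,3)= B(4,3)–B(4,4)= B(4,4)–B(4,5)= B(4,5)–R(4,6)≠ R(4,6)–B(4,7)≠  → 2/5 unlike.
Total adjacent occupied pairs: 46; unlike-type pairs: 20.

20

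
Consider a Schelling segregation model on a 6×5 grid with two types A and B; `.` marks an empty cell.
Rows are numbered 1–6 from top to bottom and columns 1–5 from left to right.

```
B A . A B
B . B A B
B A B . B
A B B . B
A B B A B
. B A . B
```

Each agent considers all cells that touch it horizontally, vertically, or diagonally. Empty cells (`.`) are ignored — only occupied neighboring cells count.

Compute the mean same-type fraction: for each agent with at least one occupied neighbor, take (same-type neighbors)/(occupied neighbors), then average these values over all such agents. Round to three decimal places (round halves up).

Row 1: (1,1)B 1/2 · (1,2)A 0/3 · (1,4)A 1/4 · (1,5)B 1/3
Row 2: (2,1)B 2/4 · (2,3)B 1/5 · (2,4)A 1/6 · (2,5)B 2/4
Row 3: (3,1)B 2/4 · (3,2)A 1/7 · (3,3)B 3/5 · (3,5)B 2/3
Row 4: (4,1)A 2/5 · (4,2)B 5/8 · (4,3)B 4/6 · (4,5)B 2/3
Row 5: (5,1)A 1/4 · (5,2)B 4/7 · (5,3)B 4/6 · (5,4)A 1/6 · (5,5)B 2/3
Row 6: (6,2)B 2/4 · (6,3)A 1/4 · (6,5)B 1/2
Sum over 24 agents: 1/2 + 0/3 + 1/4 + 1/3 + 2/4 + 1/5 + 1/6 + 2/4 + 2/4 + 1/7 + 3/5 + 2/3 + 2/5 + 5/8 + 4/6 + 2/3 + 1/4 + 4/7 + 4/6 + 1/6 + 2/3 + 2/4 + 1/4 + 1/2 = 2881/280; mean = 2881/280 ÷ 24 = 2881/6720 = 0.428720… → 0.429.

0.429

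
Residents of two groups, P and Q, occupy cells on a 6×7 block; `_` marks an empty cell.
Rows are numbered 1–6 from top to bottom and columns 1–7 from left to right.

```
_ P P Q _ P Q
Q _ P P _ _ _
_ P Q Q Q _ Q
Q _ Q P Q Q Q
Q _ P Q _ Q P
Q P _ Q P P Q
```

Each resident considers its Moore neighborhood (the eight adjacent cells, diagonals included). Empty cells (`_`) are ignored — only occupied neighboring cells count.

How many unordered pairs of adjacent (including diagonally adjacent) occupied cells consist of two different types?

Scan each occupied cell's neighbors to the right and below (and the two forward diagonals) so each pair is counted once.
Row 1: P(1,2)–P(1,3)= P(1,2)–P(2,3)= P(1,2)–Q(2,1)≠ P(1,3)–Q(1,4)≠ P(1,3)–P(2,3)= P(1,3)–P(2,4)= Q(1,4)–P(2,4)≠ Q(1,4)–P(2,3)≠ P(1,6)–Q(1,7)≠  → 5/9 unlike.
Row 2: Q(2,1)–P(3,2)≠ P(2,3)–P(2,4)= P(2,3)–Q(3,3)≠ P(2,3)–Q(3,4)≠ P(2,3)–P(3,2)= P(2,4)–Q(3,4)≠ P(2,4)–Q(3,5)≠ P(2,4)–Q(3,3)≠  → 6/8 unlike.
Row 3: P(3,2)–Q(3,3)≠ P(3,2)–Q(4,3)≠ P(3,2)–Q(4,1)≠ Q(3,3)–Q(3,4)= Q(3,3)–Q(4,3)= Q(3,3)–P(4,4)≠ Q(3,4)–Q(3,5)= Q(3,4)–P(4,4)≠ Q(3,4)–Q(4,5)= Q(3,4)–Q(4,3)= Q(3,5)–Q(4,5)= Q(3,5)–Q(4,6)= Q(3,5)–P(4,4)≠ Q(3,7)–Q(4,7)= Q(3,7)–Q(4,6)=  → 6/15 unlike.
Row 4: Q(4,1)–Q(5,1)= Q(4,3)–P(4,4)≠ Q(4,3)–P(5,3)≠ Q(4,3)–Q(5,4)= P(4,4)–Q(4,5)≠ P(4,4)–Q(5,4)≠ P(4,4)–P(5,3)= Q(4,5)–Q(4,6)= Q(4,5)–Q(5,6)= Q(4,5)–Q(5,4)= Q(4,6)–Q(4,7)= Q(4,6)–Q(5,6)= Q(4,6)–P(5,7)≠ Q(4,7)–P(5,7)≠ Q(4,7)–Q(5,6)=  → 6/15 unlike.
Row 5: Q(5,1)–Q(6,1)= Q(5,1)–P(6,2)≠ P(5,3)–Q(5,4)≠ P(5,3)–Q(6,4)≠ P(5,3)–P(6,2)= Q(5,4)–Q(6,4)= Q(5,4)–P(6,5)≠ Q(5,6)–P(5,7)≠ Q(5,6)–P(6,6)≠ Q(5,6)–Q(6,7)= Q(5,6)–P(6,5)≠ P(5,7)–Q(6,7)≠ P(5,7)–P(6,6)=  → 8/13 unlike.
Row 6: Q(6,1)–P(6,2)≠ Q(6,4)–P(6,5)≠ P(6,5)–P(6,6)= P(6,6)–Q(6,7)≠  → 3/4 unlike.
Total adjacent occupied pairs: 64; unlike-type pairs: 34.

34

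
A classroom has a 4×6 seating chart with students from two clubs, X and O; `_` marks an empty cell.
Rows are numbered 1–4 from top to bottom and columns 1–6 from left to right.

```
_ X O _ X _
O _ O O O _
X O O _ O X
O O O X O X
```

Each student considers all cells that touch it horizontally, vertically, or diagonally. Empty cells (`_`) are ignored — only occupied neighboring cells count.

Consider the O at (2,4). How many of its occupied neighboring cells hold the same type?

Occupied neighbors of (2,4): (1,3)=O, (1,5)=X, (2,3)=O, (2,5)=O, (3,3)=O, (3,5)=O.
Same type (O): 5 of 6.

5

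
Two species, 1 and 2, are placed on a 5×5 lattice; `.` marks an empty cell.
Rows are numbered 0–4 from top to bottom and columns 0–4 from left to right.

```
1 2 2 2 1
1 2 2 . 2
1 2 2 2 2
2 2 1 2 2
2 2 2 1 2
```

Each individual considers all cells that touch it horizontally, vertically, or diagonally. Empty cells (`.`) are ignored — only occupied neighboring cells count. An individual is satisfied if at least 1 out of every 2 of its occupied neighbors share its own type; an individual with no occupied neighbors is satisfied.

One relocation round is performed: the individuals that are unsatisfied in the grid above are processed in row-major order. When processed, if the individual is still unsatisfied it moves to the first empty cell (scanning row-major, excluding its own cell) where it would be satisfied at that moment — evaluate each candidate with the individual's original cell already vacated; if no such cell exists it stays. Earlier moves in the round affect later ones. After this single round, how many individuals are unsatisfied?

6

Initially unsatisfied (in order): (0,0), (0,4), (1,0), (2,0), (3,2), (4,3).
  (0,0): no empty cell satisfies it; stays.
  (0,4): no empty cell satisfies it; stays.
  (1,0): no empty cell satisfies it; stays.
  (2,0): no empty cell satisfies it; stays.
  (3,2): no empty cell satisfies it; stays.
  (4,3): no empty cell satisfies it; stays.
Resulting grid:
1 2 2 2 1
1 2 2 . 2
1 2 2 2 2
2 2 1 2 2
2 2 2 1 2
Unsatisfied now: (0,0), (0,4), (1,0), (2,0), (3,2), (4,3).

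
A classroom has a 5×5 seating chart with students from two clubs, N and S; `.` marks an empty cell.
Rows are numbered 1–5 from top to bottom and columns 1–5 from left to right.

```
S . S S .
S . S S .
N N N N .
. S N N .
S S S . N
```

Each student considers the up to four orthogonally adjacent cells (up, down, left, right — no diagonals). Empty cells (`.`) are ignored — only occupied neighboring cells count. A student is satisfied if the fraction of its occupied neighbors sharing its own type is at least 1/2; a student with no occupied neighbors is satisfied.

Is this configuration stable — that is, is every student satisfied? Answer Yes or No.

(1,1)S 1/1 ✓
(1,3)S 2/2 ✓
(1,4)S 2/2 ✓
(2,1)S 1/2 ✓
(2,3)S 2/3 ✓
(2,4)S 2/3 ✓
(3,1)N 1/2 ✓
(3,2)N 2/3 ✓
(3,3)N 3/4 ✓
(3,4)N 2/3 ✓
(4,2)S 1/3 ✗
(4,3)N 2/4 ✓
(4,4)N 2/2 ✓
(5,1)S 1/1 ✓
(5,2)S 3/3 ✓
(5,3)S 1/2 ✓
(5,5)N 0/0 ✓
For instance (4,2) has only 1/3 same-type neighbors, below 1/2.

No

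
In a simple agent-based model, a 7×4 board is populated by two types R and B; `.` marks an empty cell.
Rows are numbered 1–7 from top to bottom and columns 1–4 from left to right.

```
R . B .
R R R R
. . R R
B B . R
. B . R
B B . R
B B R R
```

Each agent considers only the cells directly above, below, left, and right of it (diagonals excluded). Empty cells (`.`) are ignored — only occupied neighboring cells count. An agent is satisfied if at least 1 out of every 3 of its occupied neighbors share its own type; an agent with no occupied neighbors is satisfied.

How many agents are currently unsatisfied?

1

Row 1: (1,1)R 1/1 ✓ · (1,3)B 0/1 ✗
Row 2: (2,1)R 2/2 ✓ · (2,2)R 2/2 ✓ · (2,3)R 3/4 ✓ · (2,4)R 2/2 ✓
Row 3: (3,3)R 2/2 ✓ · (3,4)R 3/3 ✓
Row 4: (4,1)B 1/1 ✓ · (4,2)B 2/2 ✓ · (4,4)R 2/2 ✓
Row 5: (5,2)B 2/2 ✓ · (5,4)R 2/2 ✓
Row 6: (6,1)B 2/2 ✓ · (6,2)B 3/3 ✓ · (6,4)R 2/2 ✓
Row 7: (7,1)B 2/2 ✓ · (7,2)B 2/3 ✓ · (7,3)R 1/2 ✓ · (7,4)R 2/2 ✓
Unsatisfied: (1,3) — 1 in total.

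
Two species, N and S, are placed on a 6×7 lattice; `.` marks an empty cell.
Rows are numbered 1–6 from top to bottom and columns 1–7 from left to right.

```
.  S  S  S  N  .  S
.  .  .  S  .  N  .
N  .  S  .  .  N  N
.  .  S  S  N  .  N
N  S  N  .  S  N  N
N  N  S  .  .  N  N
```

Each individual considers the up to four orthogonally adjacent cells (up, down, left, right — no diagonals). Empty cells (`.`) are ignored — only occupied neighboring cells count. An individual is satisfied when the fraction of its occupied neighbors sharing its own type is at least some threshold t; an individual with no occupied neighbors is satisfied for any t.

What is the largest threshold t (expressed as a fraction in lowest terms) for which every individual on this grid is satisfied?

0/1

Row 1: (1,2)S 1/1 · (1,3)S 2/2 · (1,4)S 2/3 · (1,5)N 0/1 · (1,7)S — no occupied neighbors
Row 2: (2,4)S 1/1 · (2,6)N 1/1
Row 3: (3,1)N — no occupied neighbors · (3,3)S 1/1 · (3,6)N 2/2 · (3,7)N 2/2
Row 4: (4,3)S 2/3 · (4,4)S 1/2 · (4,5)N 0/2 · (4,7)N 2/2
Row 5: (5,1)N 1/2 · (5,2)S 0/3 · (5,3)N 0/3 · (5,5)S 0/2 · (5,6)N 2/3 · (5,7)N 3/3
Row 6: (6,1)N 2/2 · (6,2)N 1/3 · (6,3)S 0/2 · (6,6)N 2/2 · (6,7)N 2/2
The smallest same-type fraction is 0/1 at (1,5), which reduces to 0/1. Any threshold above that leaves this individual unsatisfied.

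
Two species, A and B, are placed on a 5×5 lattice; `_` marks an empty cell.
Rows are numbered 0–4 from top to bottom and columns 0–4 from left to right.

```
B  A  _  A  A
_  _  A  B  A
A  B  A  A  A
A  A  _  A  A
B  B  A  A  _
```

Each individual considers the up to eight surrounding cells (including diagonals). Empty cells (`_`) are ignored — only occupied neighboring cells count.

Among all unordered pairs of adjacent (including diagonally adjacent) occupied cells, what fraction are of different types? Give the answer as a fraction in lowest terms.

2/5

Scan each occupied cell's neighbors to the right and below (and the two forward diagonals) so each pair is counted once.
Row 0: B(0,0)–A(0,1)≠ A(0,1)–A(1,2)= A(0,3)–A(0,4)= A(0,3)–B(1,3)≠ A(0,3)–A(1,4)= A(0,3)–A(1,2)= A(0,4)–A(1,4)= A(0,4)–B(1,3)≠  → 3/8 unlike.
Row 1: A(1,2)–B(1,3)≠ A(1,2)–A(2,2)= A(1,2)–A(2,3)= A(1,2)–B(2,1)≠ B(1,3)–A(1,4)≠ B(1,3)–A(2,3)≠ B(1,3)–A(2,4)≠ B(1,3)–A(2,2)≠ A(1,4)–A(2,4)= A(1,4)–A(2,3)=  → 6/10 unlike.
Row 2: A(2,0)–B(2,1)≠ A(2,0)–A(3,0)= A(2,0)–A(3,1)= B(2,1)–A(2,2)≠ B(2,1)–A(3,1)≠ B(2,1)–A(3,0)≠ A(2,2)–A(2,3)= A(2,2)–A(3,3)= A(2,2)–A(3,1)= A(2,3)–A(2,4)= A(2,3)–A(3,3)= A(2,3)–A(3,4)= A(2,4)–A(3,4)= A(2,4)–A(3,3)=  → 4/14 unlike.
Row 3: A(3,0)–A(3,1)= A(3,0)–B(4,0)≠ A(3,0)–B(4,1)≠ A(3,1)–B(4,1)≠ A(3,1)–A(4,2)= A(3,1)–B(4,0)≠ A(3,3)–A(3,4)= A(3,3)–A(4,3)= A(3,3)–A(4,2)= A(3,4)–A(4,3)=  → 4/10 unlike.
Row 4: B(4,0)–B(4,1)= B(4,1)–A(4,2)≠ A(4,2)–A(4,3)=  → 1/3 unlike.
Total adjacent occupied pairs: 45; unlike-type pairs: 18.
18/45 reduces to 2/5.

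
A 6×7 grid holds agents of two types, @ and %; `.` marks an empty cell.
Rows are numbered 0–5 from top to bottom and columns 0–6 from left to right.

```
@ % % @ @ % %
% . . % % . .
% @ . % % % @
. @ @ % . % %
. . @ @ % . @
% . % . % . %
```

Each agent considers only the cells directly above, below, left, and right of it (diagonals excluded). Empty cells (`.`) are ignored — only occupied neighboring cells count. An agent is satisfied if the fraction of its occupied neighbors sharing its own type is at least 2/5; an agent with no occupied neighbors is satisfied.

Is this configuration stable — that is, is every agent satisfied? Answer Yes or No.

(0,0)@ 0/2 ✗
(0,1)% 1/2 ✓
(0,2)% 1/2 ✓
(0,3)@ 1/3 ✗
(0,4)@ 1/3 ✗
(0,5)% 1/2 ✓
(0,6)% 1/1 ✓
(1,0)% 1/2 ✓
(1,3)% 2/3 ✓
(1,4)% 2/3 ✓
(2,0)% 1/2 ✓
(2,1)@ 1/2 ✓
(2,3)% 3/3 ✓
(2,4)% 3/3 ✓
(2,5)% 2/3 ✓
(2,6)@ 0/2 ✗
(3,1)@ 2/2 ✓
(3,2)@ 2/3 ✓
(3,3)% 1/3 ✗
(3,5)% 2/2 ✓
(3,6)% 1/3 ✗
(4,2)@ 2/3 ✓
(4,3)@ 1/3 ✗
(4,4)% 1/2 ✓
(4,6)@ 0/2 ✗
(5,0)% 0/0 ✓
(5,2)% 0/1 ✗
(5,4)% 1/1 ✓
(5,6)% 0/1 ✗
For instance (0,0) has only 0/2 same-type neighbors, below 2/5.

No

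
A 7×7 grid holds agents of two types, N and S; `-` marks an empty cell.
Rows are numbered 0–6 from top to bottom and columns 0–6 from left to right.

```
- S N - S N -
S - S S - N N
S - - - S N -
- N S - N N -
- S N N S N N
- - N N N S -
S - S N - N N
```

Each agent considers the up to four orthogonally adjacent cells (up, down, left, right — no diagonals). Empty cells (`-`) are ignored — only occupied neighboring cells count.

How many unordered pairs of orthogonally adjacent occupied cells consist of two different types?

Scan each occupied cell's neighbors to the right and below so each pair is counted once.
Row 0: S(0,1)–N(0,2)≠ N(0,2)–S(1,2)≠ S(0,4)–N(0,5)≠ N(0,5)–N(1,5)=  → 3/4 unlike.
Row 1: S(1,0)–S(2,0)= S(1,2)–S(1,3)= N(1,5)–N(1,6)= N(1,5)–N(2,5)=  → 0/4 unlike.
Row 2: S(2,4)–N(2,5)≠ S(2,4)–N(3,4)≠ N(2,5)–N(3,5)=  → 2/3 unlike.
Row 3: N(3,1)–S(3,2)≠ N(3,1)–S(4,1)≠ S(3,2)–N(4,2)≠ N(3,4)–N(3,5)= N(3,4)–S(4,4)≠ N(3,5)–N(4,5)=  → 4/6 unlike.
Row 4: S(4,1)–N(4,2)≠ N(4,2)–N(4,3)= N(4,2)–N(5,2)= N(4,3)–S(4,4)≠ N(4,3)–N(5,3)= S(4,4)–N(4,5)≠ S(4,4)–N(5,4)≠ N(4,5)–N(4,6)= N(4,5)–S(5,5)≠  → 5/9 unlike.
Row 5: N(5,2)–N(5,3)= N(5,2)–S(6,2)≠ N(5,3)–N(5,4)= N(5,3)–N(6,3)= N(5,4)–S(5,5)≠ S(5,5)–N(6,5)≠  → 3/6 unlike.
Row 6: S(6,2)–N(6,3)≠ N(6,5)–N(6,6)=  → 1/2 unlike.
Total adjacent occupied pairs: 34; unlike-type pairs: 18.

18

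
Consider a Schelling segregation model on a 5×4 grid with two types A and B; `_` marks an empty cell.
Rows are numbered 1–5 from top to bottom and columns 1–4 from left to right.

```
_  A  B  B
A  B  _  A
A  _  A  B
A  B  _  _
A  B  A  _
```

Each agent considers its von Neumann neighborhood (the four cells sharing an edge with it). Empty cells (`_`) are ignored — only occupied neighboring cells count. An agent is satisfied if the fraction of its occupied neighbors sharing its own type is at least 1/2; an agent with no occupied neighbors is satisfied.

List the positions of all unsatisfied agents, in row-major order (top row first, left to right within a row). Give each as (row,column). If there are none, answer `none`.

(1,2), (2,2), (2,4), (3,3), (3,4), (5,2), (5,3)

(1,2)A 0/2 ✗
(1,3)B 1/2 ✓
(1,4)B 1/2 ✓
(2,1)A 1/2 ✓
(2,2)B 0/2 ✗
(2,4)A 0/2 ✗
(3,1)A 2/2 ✓
(3,3)A 0/1 ✗
(3,4)B 0/2 ✗
(4,1)A 2/3 ✓
(4,2)B 1/2 ✓
(5,1)A 1/2 ✓
(5,2)B 1/3 ✗
(5,3)A 0/1 ✗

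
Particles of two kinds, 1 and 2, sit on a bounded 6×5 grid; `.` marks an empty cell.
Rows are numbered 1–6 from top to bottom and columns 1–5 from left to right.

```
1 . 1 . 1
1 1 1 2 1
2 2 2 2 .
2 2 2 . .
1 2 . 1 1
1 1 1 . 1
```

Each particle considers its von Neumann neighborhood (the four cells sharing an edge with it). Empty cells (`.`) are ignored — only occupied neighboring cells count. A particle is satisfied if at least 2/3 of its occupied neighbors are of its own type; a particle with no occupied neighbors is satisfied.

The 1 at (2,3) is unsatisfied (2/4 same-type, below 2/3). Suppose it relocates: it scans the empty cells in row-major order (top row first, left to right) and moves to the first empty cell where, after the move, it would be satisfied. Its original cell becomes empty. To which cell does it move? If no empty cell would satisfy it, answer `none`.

(1,2)

Vacating (2,3). Empty cells in order:
  (1,2): 3/3 same-type → satisfied — stop here.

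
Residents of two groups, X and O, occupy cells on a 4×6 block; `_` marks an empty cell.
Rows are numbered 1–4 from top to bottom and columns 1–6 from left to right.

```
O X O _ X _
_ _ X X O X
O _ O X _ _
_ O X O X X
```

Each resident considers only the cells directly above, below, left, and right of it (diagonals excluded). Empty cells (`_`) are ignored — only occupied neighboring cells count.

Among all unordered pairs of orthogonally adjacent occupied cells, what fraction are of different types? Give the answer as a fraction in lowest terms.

Scan each occupied cell's neighbors to the right and below so each pair is counted once.
From row 1: 4 unlike of 4 pairs (running 4/4).
From row 2: 3 unlike of 5 pairs (running 7/9).
From row 3: 3 unlike of 3 pairs (running 10/12).
From row 4: 3 unlike of 4 pairs (running 13/16).
Total adjacent occupied pairs: 16; unlike-type pairs: 13.
13/16 is already in lowest terms.

13/16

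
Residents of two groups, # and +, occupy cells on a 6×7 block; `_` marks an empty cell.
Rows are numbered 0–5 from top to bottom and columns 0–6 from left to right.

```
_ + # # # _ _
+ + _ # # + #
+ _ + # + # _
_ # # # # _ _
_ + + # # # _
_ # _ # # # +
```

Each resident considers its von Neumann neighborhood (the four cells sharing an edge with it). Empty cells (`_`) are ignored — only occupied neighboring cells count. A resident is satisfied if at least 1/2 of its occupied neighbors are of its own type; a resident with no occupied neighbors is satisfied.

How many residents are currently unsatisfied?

Row 0: (0,1)+ 1/2 satisfied · (0,2)# 1/2 satisfied · (0,3)# 3/3 satisfied · (0,4)# 2/2 satisfied
Row 1: (1,0)+ 2/2 satisfied · (1,1)+ 2/2 satisfied · (1,3)# 3/3 satisfied · (1,4)# 2/4 satisfied · (1,5)+ 0/3 not · (1,6)# 0/1 not
Row 2: (2,0)+ 1/1 satisfied · (2,2)+ 0/2 not · (2,3)# 2/4 satisfied · (2,4)+ 0/4 not · (2,5)# 0/2 not
Row 3: (3,1)# 1/2 satisfied · (3,2)# 2/4 satisfied · (3,3)# 4/4 satisfied · (3,4)# 2/3 satisfied
Row 4: (4,1)+ 1/3 not · (4,2)+ 1/3 not · (4,3)# 3/4 satisfied · (4,4)# 4/4 satisfied · (4,5)# 2/2 satisfied
Row 5: (5,1)# 0/1 not · (5,3)# 2/2 satisfied · (5,4)# 3/3 satisfied · (5,5)# 2/3 satisfied · (5,6)+ 0/1 not
Unsatisfied: (1,5), (1,6), (2,2), (2,4), (2,5), (4,1), (4,2), (5,1), (5,6) — 9 in total.

9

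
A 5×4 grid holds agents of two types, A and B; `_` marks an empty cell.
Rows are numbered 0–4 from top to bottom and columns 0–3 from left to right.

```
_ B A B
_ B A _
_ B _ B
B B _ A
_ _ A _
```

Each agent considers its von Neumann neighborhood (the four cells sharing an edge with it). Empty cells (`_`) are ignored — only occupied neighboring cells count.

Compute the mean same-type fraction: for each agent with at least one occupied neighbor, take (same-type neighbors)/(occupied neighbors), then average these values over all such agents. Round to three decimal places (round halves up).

Row 0: (0,1)B 1/2 · (0,2)A 1/3 · (0,3)B 0/1
Row 1: (1,1)B 2/3 · (1,2)A 1/2
Row 2: (2,1)B 2/2 · (2,3)B 0/1
Row 3: (3,0)B 1/1 · (3,1)B 2/2 · (3,3)A 0/1
Row 4: (4,2)A — no occupied neighbors
Sum over 10 agents: 1/2 + 1/3 + 0/1 + 2/3 + 1/2 + 2/2 + 0/1 + 1/1 + 2/2 + 0/1 = 5; mean = 5 ÷ 10 = 1/2 = 0.5 → 0.500.

0.500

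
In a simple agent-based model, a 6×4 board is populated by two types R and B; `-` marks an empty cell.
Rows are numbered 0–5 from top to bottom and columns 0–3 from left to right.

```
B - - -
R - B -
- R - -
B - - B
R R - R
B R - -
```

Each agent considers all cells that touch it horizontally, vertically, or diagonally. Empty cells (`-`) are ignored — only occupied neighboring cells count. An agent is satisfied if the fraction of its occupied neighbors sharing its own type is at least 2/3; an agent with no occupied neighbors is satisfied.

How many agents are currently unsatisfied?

(0,0)B 0/1 not
(1,0)R 1/2 not
(1,2)B 0/1 not
(2,1)R 1/3 not
(3,0)B 0/3 not
(3,3)B 0/1 not
(4,0)R 2/4 not
(4,1)R 2/4 not
(4,3)R 0/1 not
(5,0)B 0/3 not
(5,1)R 2/3 satisfied
Unsatisfied: (0,0), (1,0), (1,2), (2,1), (3,0), (3,3), (4,0), (4,1), (4,3), (5,0) — 10 in total.

10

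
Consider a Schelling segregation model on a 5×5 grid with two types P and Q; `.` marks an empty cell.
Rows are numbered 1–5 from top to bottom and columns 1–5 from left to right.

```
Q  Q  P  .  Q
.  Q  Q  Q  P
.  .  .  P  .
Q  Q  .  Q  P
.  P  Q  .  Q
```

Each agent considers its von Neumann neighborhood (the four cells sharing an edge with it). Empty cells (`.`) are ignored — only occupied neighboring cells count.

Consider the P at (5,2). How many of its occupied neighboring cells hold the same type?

Occupied neighbors of (5,2): (4,2)=Q, (5,3)=Q.
Same type (P): 0 of 2.

0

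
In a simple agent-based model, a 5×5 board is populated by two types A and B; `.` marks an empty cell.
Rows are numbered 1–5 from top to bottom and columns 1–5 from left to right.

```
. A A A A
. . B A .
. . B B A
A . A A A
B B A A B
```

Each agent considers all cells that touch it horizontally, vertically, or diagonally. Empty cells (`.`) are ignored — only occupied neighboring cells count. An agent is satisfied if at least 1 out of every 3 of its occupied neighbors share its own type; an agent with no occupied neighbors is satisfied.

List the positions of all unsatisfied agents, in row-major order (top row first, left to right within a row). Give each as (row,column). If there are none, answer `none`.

(3,4), (4,1), (5,2), (5,5)

(1,2)A 1/2 ok
(1,3)A 3/4 ok
(1,4)A 3/4 ok
(1,5)A 2/2 ok
(2,3)B 2/6 ok
(2,4)A 4/7 ok
(3,3)B 2/5 ok
(3,4)B 2/7 unhappy
(3,5)A 3/4 ok
(4,1)A 0/2 unhappy
(4,3)A 3/6 ok
(4,4)A 5/8 ok
(4,5)A 3/5 ok
(5,1)B 1/2 ok
(5,2)B 1/4 unhappy
(5,3)A 3/4 ok
(5,4)A 4/5 ok
(5,5)B 0/3 unhappy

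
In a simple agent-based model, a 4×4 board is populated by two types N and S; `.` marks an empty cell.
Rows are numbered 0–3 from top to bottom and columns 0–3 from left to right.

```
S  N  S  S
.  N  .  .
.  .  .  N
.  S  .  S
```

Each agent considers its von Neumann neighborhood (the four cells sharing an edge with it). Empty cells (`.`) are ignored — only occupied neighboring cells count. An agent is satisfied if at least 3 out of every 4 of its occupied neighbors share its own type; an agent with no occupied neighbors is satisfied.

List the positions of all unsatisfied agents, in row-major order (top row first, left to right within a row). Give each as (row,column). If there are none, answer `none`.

Row 0: (0,0)S 0/1 ✗ · (0,1)N 1/3 ✗ · (0,2)S 1/2 ✗ · (0,3)S 1/1 ✓
Row 1: (1,1)N 1/1 ✓
Row 2: (2,3)N 0/1 ✗
Row 3: (3,1)S 0/0 ✓ · (3,3)S 0/1 ✗

(0,0), (0,1), (0,2), (2,3), (3,3)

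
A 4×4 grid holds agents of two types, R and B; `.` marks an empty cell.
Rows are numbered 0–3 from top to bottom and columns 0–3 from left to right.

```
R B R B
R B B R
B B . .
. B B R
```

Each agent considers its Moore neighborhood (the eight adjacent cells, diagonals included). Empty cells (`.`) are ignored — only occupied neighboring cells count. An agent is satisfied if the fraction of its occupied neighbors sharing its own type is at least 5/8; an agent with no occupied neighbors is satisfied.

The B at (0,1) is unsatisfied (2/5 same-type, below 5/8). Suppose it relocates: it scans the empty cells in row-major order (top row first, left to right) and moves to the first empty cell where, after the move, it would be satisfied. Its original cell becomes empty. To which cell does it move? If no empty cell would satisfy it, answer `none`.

(2,2)

Vacating (0,1). Empty cells in order:
  (2,2): 5/7 same-type → satisfied — stop here.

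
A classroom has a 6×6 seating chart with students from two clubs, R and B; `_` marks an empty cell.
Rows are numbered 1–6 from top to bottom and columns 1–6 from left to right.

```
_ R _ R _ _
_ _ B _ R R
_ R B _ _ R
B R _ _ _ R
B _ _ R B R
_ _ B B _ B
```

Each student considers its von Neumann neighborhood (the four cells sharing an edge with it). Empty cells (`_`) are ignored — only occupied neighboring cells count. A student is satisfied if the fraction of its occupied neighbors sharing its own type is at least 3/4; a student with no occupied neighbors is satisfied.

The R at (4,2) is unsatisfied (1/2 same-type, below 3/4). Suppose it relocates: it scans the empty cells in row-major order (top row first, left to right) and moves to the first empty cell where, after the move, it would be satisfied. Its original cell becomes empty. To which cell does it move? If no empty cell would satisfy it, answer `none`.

(1,1)

Vacating (4,2). Empty cells in order:
  (1,1): 1/1 same-type → satisfied — stop here.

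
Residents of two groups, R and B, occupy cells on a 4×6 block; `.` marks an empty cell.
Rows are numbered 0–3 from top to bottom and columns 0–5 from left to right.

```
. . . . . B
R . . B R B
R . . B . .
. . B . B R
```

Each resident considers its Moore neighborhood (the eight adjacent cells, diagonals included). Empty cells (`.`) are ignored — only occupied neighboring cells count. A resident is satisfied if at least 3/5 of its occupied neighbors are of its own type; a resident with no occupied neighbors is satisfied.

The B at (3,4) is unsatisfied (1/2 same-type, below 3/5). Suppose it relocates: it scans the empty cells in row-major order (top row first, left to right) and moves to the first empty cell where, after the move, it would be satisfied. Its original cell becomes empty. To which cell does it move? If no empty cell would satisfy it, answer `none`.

(0,2)

Vacating (3,4). Empty cells in order:
  (0,0): 0/1 same-type → still unsatisfied.
  (0,1): 0/1 same-type → still unsatisfied.
  (0,2): 1/1 same-type → satisfied — stop here.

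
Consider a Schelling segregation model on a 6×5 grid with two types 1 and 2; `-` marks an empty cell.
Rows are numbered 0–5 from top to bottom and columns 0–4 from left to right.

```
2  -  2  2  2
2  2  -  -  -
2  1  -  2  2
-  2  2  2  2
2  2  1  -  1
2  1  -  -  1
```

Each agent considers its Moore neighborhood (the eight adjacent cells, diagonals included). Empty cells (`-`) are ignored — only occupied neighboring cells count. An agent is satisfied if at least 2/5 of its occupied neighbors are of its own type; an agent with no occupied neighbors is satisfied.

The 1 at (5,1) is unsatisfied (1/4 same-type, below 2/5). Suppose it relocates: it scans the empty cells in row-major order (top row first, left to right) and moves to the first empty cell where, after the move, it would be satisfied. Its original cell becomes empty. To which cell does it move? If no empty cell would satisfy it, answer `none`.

(4,3)

Vacating (5,1). Empty cells in order:
  (0,1): 0/4 same-type → still unsatisfied.
  (1,2): 1/5 same-type → still unsatisfied.
  (1,3): 0/5 same-type → still unsatisfied.
  (1,4): 0/4 same-type → still unsatisfied.
  (2,2): 1/6 same-type → still unsatisfied.
  (3,0): 1/5 same-type → still unsatisfied.
  (4,3): 3/6 same-type → satisfied — stop here.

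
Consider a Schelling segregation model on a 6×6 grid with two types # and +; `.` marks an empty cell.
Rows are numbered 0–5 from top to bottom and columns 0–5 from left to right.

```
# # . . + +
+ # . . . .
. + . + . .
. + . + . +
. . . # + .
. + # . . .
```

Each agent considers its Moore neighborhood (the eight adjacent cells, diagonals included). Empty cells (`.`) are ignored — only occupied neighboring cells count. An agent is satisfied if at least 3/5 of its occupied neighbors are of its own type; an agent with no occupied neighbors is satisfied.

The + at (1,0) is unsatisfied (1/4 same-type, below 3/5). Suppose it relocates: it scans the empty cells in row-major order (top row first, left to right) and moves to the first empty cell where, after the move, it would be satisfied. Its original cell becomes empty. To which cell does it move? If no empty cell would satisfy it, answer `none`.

(0,3)

Vacating (1,0). Empty cells in order:
  (0,2): 0/2 same-type → still unsatisfied.
  (0,3): 1/1 same-type → satisfied — stop here.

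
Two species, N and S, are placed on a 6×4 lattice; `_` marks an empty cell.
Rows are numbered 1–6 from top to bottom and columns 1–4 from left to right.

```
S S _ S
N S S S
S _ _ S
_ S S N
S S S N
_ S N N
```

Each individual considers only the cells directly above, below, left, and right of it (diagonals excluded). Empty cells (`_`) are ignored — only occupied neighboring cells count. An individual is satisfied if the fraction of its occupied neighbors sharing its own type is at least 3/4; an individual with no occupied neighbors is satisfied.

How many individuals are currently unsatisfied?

(1,1)S 1/2 unhappy
(1,2)S 2/2 ok
(1,4)S 1/1 ok
(2,1)N 0/3 unhappy
(2,2)S 2/3 unhappy
(2,3)S 2/2 ok
(2,4)S 3/3 ok
(3,1)S 0/1 unhappy
(3,4)S 1/2 unhappy
(4,2)S 2/2 ok
(4,3)S 2/3 unhappy
(4,4)N 1/3 unhappy
(5,1)S 1/1 ok
(5,2)S 4/4 ok
(5,3)S 2/4 unhappy
(5,4)N 2/3 unhappy
(6,2)S 1/2 unhappy
(6,3)N 1/3 unhappy
(6,4)N 2/2 ok
Unsatisfied: (1,1), (2,1), (2,2), (3,1), (3,4), (4,3), (4,4), (5,3), (5,4), (6,2), (6,3) — 11 in total.

11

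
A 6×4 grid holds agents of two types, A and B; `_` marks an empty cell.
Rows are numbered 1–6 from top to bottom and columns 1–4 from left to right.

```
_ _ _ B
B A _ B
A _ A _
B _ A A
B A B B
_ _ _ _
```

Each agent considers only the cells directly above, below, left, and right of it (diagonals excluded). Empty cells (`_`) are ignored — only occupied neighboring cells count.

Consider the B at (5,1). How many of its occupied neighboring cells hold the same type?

Occupied neighbors of (5,1): (4,1)=B, (5,2)=A.
Same type (B): 1 of 2.

1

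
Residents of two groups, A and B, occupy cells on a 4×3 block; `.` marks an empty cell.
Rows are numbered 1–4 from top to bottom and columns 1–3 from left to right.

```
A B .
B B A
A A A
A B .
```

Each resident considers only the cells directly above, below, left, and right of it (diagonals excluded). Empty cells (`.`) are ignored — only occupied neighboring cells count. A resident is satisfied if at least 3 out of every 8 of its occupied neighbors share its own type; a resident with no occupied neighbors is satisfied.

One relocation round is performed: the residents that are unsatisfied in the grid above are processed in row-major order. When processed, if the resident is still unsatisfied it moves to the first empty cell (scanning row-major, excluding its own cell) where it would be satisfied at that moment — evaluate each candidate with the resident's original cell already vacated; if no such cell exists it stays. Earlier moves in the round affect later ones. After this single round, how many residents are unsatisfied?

Initially unsatisfied (in order): (1,1), (2,1), (4,2).
  (1,1) → (1,3).
  (2,1): now satisfied by earlier moves; stays.
  (4,2) → (1,1).
Resulting grid:
B B A
B B A
A A A
A . .
All satisfied now.

0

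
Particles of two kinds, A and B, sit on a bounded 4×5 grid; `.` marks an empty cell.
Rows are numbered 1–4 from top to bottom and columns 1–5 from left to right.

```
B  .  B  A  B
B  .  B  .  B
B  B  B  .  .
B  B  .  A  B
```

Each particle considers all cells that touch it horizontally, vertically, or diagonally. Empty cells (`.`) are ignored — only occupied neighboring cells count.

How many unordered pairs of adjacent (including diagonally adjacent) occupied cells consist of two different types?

6

Scan each occupied cell's neighbors to the right and below (and the two forward diagonals) so each pair is counted once.
From row 1: 4 unlike of 7 pairs (running 4/7).
From row 2: 0 unlike of 4 pairs (running 4/11).
From row 3: 1 unlike of 8 pairs (running 5/19).
From row 4: 1 unlike of 2 pairs (running 6/21).
Total adjacent occupied pairs: 21; unlike-type pairs: 6.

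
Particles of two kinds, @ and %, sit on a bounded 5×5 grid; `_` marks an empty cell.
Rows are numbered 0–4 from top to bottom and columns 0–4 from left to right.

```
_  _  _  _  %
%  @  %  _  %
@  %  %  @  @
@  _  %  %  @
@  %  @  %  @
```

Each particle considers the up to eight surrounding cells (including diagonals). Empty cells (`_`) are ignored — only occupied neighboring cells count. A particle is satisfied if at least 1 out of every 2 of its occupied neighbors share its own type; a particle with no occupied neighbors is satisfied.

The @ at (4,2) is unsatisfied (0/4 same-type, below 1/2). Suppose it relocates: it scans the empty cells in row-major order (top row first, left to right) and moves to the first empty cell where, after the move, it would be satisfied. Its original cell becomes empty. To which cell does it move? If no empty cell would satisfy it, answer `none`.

Vacating (4,2). Empty cells in order:
  (0,0): 1/2 same-type → satisfied — stop here.

(0,0)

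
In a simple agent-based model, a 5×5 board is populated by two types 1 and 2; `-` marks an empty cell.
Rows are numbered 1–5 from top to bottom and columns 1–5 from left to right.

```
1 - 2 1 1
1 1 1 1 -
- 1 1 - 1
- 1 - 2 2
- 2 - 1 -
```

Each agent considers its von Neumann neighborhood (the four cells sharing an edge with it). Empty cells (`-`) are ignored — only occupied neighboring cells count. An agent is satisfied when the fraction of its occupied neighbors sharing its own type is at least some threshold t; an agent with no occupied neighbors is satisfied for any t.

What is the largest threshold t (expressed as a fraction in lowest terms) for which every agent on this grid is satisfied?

(1,1)1 1/1
(1,3)2 0/2
(1,4)1 2/3
(1,5)1 1/1
(2,1)1 2/2
(2,2)1 3/3
(2,3)1 3/4
(2,4)1 2/2
(3,2)1 3/3
(3,3)1 2/2
(3,5)1 0/1
(4,2)1 1/2
(4,4)2 1/2
(4,5)2 1/2
(5,2)2 0/1
(5,4)1 0/1
The smallest same-type fraction is 0/2 at (1,3), which reduces to 0/1. Any threshold above that leaves this agent unsatisfied.

0/1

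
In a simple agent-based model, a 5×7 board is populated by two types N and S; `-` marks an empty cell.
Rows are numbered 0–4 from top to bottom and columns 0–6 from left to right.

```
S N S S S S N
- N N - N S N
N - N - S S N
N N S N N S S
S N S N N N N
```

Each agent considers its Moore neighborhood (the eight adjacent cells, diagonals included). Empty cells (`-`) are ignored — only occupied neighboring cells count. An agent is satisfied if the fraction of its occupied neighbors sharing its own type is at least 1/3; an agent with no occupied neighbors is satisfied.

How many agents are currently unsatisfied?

7

Row 0: (0,0)S 0/2 ✗ · (0,1)N 2/4 ✓ · (0,2)S 1/4 ✗ · (0,3)S 2/4 ✓ · (0,4)S 3/4 ✓ · (0,5)S 2/5 ✓ · (0,6)N 1/3 ✓
Row 1: (1,1)N 4/6 ✓ · (1,2)N 3/5 ✓ · (1,4)N 0/6 ✗ · (1,5)S 4/8 ✓ · (1,6)N 2/5 ✓
Row 2: (2,0)N 3/3 ✓ · (2,2)N 4/5 ✓ · (2,4)S 3/6 ✓ · (2,5)S 4/8 ✓ · (2,6)N 1/5 ✗
Row 3: (3,0)N 3/4 ✓ · (3,1)N 4/7 ✓ · (3,2)S 1/6 ✗ · (3,3)N 4/7 ✓ · (3,4)N 4/7 ✓ · (3,5)S 3/8 ✓ · (3,6)S 2/5 ✓
Row 4: (4,0)S 0/3 ✗ · (4,1)N 2/5 ✓ · (4,2)S 1/5 ✗ · (4,3)N 3/5 ✓ · (4,4)N 4/5 ✓ · (4,5)N 3/5 ✓ · (4,6)N 1/3 ✓
Unsatisfied: (0,0), (0,2), (1,4), (2,6), (3,2), (4,0), (4,2) — 7 in total.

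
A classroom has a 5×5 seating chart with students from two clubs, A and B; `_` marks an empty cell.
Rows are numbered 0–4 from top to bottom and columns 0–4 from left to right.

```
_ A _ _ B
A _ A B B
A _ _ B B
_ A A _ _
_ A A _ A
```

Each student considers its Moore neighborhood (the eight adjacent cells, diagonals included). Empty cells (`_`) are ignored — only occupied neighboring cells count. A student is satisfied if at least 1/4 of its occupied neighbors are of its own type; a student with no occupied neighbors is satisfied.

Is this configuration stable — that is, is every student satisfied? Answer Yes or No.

(0,1)A 2/2 ok
(0,4)B 2/2 ok
(1,0)A 2/2 ok
(1,2)A 1/3 ok
(1,3)B 4/5 ok
(1,4)B 4/4 ok
(2,0)A 2/2 ok
(2,3)B 3/5 ok
(2,4)B 3/3 ok
(3,1)A 4/4 ok
(3,2)A 3/4 ok
(4,1)A 3/3 ok
(4,2)A 3/3 ok
(4,4)A 0/0 ok
All meet the threshold, so the configuration is stable.

Yes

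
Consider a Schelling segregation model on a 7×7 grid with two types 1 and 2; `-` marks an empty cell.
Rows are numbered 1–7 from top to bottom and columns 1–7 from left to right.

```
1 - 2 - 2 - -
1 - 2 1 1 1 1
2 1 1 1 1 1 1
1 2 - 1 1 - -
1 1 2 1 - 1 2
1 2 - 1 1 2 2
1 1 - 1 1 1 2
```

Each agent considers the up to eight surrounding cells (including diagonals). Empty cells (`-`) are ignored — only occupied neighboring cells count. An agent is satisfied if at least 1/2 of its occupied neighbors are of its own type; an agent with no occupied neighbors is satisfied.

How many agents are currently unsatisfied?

(1,1)1 1/1 ok
(1,3)2 1/2 ok
(1,5)2 0/3 unhappy
(2,1)1 2/3 ok
(2,3)2 1/5 unhappy
(2,4)1 4/7 ok
(2,5)1 5/6 ok
(2,6)1 5/6 ok
(2,7)1 3/3 ok
(3,1)2 1/4 unhappy
(3,2)1 3/6 ok
(3,3)1 4/6 ok
(3,4)1 6/7 ok
(3,5)1 7/7 ok
(3,6)1 6/6 ok
(3,7)1 3/3 ok
(4,1)1 3/5 ok
(4,2)2 2/7 unhappy
(4,4)1 5/6 ok
(4,5)1 6/6 ok
(5,1)1 3/5 ok
(5,2)1 3/6 ok
(5,3)2 2/6 unhappy
(5,4)1 4/5 ok
(5,6)1 2/5 unhappy
(5,7)2 2/3 ok
(6,1)1 4/5 ok
(6,2)2 1/6 unhappy
(6,4)1 4/5 ok
(6,5)1 6/7 ok
(6,6)2 3/7 unhappy
(6,7)2 3/5 ok
(7,1)1 2/3 ok
(7,2)1 2/3 ok
(7,4)1 3/3 ok
(7,5)1 4/5 ok
(7,6)1 2/5 unhappy
(7,7)2 2/3 ok
Unsatisfied: (1,5), (2,3), (3,1), (4,2), (5,3), (5,6), (6,2), (6,6), (7,6) — 9 in total.

9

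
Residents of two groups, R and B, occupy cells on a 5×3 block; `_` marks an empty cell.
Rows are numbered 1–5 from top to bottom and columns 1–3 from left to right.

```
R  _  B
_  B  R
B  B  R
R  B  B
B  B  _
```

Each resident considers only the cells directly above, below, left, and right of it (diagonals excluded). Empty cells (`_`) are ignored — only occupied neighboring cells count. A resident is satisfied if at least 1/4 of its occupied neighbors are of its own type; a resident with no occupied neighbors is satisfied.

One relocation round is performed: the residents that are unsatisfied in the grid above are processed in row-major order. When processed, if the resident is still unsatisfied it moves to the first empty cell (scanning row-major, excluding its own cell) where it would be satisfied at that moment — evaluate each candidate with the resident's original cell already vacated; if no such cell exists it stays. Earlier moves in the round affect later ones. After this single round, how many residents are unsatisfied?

Initially unsatisfied (in order): (1,3), (4,1).
  (1,3) → (1,2).
  (4,1) → (1,3).
Resulting grid:
R B R
_ B R
B B R
_ B B
B B _
Unsatisfied now: (1,1).

1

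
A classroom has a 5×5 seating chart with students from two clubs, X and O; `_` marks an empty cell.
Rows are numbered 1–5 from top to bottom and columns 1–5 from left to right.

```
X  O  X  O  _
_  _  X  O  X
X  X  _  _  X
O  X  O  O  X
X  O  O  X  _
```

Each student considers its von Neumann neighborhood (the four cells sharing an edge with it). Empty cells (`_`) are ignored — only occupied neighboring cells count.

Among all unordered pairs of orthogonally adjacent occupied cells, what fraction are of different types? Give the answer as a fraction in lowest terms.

Scan each occupied cell's neighbors to the right and below so each pair is counted once.
Row 1: X(1,1)–O(1,2)≠ O(1,2)–X(1,3)≠ X(1,3)–O(1,4)≠ X(1,3)–X(2,3)= O(1,4)–O(2,4)=  → 3/5 unlike.
Row 2: X(2,3)–O(2,4)≠ O(2,4)–X(2,5)≠ X(2,5)–X(3,5)=  → 2/3 unlike.
Row 3: X(3,1)–X(3,2)= X(3,1)–O(4,1)≠ X(3,2)–X(4,2)= X(3,5)–X(4,5)=  → 1/4 unlike.
Row 4: O(4,1)–X(4,2)≠ O(4,1)–X(5,1)≠ X(4,2)–O(4,3)≠ X(4,2)–O(5,2)≠ O(4,3)–O(4,4)= O(4,3)–O(5,3)= O(4,4)–X(4,5)≠ O(4,4)–X(5,4)≠  → 6/8 unlike.
Row 5: X(5,1)–O(5,2)≠ O(5,2)–O(5,3)= O(5,3)–X(5,4)≠  → 2/3 unlike.
Total adjacent occupied pairs: 23; unlike-type pairs: 14.
14/23 is already in lowest terms.

14/23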